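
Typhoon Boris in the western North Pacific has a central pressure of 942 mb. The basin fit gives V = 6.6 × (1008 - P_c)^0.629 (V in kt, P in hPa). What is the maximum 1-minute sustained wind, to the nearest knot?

92 kt

ΔP = 1008 − 942 = 66 mb.
66^0.629 ≈ 13.947.
V ≈ 6.6 × 13.947 ≈ 92.1 kt.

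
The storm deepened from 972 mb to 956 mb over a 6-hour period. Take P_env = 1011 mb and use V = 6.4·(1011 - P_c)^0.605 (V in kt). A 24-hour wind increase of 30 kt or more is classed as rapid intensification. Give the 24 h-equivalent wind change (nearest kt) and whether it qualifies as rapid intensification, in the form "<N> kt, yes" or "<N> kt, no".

54 kt, yes

V₁: ΔP = 39, V ≈ 6.4 × 39^0.605 ≈ 58.72 kt.
V₂: ΔP = 55, V ≈ 6.4 × 55^0.605 ≈ 72.29 kt.
ΔV over 6 h = 13.57 kt → 24 h equivalent = 13.57 × 24/6 ≈ 54.28 kt.
54 kt ≥ 30 kt ⇒ rapid intensification.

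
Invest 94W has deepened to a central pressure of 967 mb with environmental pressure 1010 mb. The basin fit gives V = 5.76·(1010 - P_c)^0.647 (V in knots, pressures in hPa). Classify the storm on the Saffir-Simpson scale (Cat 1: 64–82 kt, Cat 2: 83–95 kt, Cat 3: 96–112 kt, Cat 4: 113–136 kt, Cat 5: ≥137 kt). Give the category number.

ΔP = 1010 − 967 = 43 mb.
V ≈ 5.76 × 43^0.647 = 5.76 × 11.40 ≈ 66 kt.
66 kt falls in the Category 1 band.

1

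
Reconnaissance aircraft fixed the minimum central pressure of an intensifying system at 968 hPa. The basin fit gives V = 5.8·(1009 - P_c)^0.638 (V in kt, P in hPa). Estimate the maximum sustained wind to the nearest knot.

62 kt

ΔP = 1009 − 968 = 41 hPa.
41^0.638 ≈ 10.689.
V ≈ 5.8 × 10.689 ≈ 62.0 kt.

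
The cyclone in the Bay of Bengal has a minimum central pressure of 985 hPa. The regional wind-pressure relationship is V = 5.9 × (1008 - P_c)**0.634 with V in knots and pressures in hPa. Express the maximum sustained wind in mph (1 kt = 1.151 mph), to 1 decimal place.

49.6 mph

ΔP = 1008 − 985 = 23 hPa.
V ≈ 5.9 × 23^0.634 = 5.9 × 7.300 ≈ 43.071 kt.
43.071 × 1.151 ≈ 49.58 mph → 49.6 mph.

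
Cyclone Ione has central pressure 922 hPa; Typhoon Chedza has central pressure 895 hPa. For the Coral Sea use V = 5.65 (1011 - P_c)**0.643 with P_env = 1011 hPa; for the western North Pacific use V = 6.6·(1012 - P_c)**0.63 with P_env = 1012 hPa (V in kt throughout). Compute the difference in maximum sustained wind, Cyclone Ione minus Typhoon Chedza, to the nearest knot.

Cyclone Ione: ΔP = 89; V ≈ 5.65 × 89^0.643 ≈ 101.28 kt.
Typhoon Chedza: ΔP = 117; V ≈ 6.6 × 117^0.63 ≈ 132.59 kt.
Difference ≈ 101.28 − 132.59 = -31.31 → -31 kt.

-31 kt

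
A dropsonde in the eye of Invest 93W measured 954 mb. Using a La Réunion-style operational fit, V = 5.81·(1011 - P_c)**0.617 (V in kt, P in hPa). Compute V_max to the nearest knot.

70 kt

ΔP = 1011 − 954 = 57 mb.
57^0.617 ≈ 12.116.
V ≈ 5.81 × 12.116 ≈ 70.4 kt.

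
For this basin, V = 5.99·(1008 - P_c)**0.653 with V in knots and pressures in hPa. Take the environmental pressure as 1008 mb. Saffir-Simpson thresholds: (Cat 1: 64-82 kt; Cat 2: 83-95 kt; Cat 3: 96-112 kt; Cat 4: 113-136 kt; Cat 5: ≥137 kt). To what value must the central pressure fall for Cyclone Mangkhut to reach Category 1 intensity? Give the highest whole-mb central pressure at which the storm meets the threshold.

970 mb

Category 1 begins at V = 64 kt.
Required ΔP = (64/5.99)^(1/0.653) = 10.684^1.531 ≈ 37.62 mb.
P_c ≤ 1008 − 37.62 = 970.38, so the highest integer P_c is 970 mb.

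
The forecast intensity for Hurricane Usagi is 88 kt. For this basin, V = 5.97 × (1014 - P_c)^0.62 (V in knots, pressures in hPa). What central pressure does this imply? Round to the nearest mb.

937 mb

ΔP = (V / 5.97)^(1/0.62) = (88/5.97)^1.613.
88/5.97 = 14.740; 14.740^1.613 ≈ 76.68 mb.
P_c = 1014 − 76.68 = 937.32 ≈ 937 mb.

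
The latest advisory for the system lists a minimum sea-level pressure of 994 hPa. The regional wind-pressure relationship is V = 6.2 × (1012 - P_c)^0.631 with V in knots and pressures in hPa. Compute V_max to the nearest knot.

38 kt

ΔP = 1012 − 994 = 18 hPa.
18^0.631 ≈ 6.196.
V ≈ 6.2 × 6.196 ≈ 38.4 kt.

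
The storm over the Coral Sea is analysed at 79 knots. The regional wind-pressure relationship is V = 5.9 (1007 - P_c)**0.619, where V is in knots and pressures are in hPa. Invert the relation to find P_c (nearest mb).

ΔP = (V / 5.9)^(1/0.619) = (79/5.9)^1.616.
79/5.9 = 13.390; 13.390^1.616 ≈ 66.12 mb.
P_c = 1007 − 66.12 = 940.88 ≈ 941 mb.

941 mb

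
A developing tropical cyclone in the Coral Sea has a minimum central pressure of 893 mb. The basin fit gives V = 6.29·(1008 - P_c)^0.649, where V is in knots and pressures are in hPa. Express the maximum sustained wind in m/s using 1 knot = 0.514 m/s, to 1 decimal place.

70.3 m/s

ΔP = 1008 − 893 = 115 mb.
V ≈ 6.29 × 115^0.649 = 6.29 × 21.747 ≈ 136.787 kt.
136.787 × 0.514 ≈ 70.31 m/s → 70.3 m/s.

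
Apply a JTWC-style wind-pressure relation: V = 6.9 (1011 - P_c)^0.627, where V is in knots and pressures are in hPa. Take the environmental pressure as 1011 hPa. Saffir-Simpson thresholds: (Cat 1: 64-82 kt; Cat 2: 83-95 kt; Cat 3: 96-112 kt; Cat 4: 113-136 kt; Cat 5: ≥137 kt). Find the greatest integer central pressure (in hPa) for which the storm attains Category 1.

Category 1 begins at V = 64 kt.
Required ΔP = (64/6.9)^(1/0.627) = 9.275^1.595 ≈ 34.90 hPa.
P_c ≤ 1011 − 34.90 = 976.10, so the highest integer P_c is 976 hPa.

976 hPa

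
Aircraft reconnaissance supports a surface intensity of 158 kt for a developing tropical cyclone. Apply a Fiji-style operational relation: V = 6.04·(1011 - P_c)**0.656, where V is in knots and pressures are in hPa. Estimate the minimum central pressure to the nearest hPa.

866 hPa

ΔP = (V / 6.04)^(1/0.656) = (158/6.04)^1.524.
158/6.04 = 26.159; 26.159^1.524 ≈ 144.88 hPa.
P_c = 1011 − 144.88 = 866.12 ≈ 866 hPa.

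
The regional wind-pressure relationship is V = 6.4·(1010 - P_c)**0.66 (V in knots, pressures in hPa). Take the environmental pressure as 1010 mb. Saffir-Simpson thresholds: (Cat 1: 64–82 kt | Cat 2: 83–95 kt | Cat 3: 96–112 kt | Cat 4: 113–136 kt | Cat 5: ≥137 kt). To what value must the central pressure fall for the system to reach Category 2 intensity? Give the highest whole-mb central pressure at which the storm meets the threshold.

Category 2 begins at V = 83 kt.
Required ΔP = (83/6.4)^(1/0.66) = 12.969^1.515 ≈ 48.55 mb.
P_c ≤ 1010 − 48.55 = 961.45, so the highest integer P_c is 961 mb.

961 mb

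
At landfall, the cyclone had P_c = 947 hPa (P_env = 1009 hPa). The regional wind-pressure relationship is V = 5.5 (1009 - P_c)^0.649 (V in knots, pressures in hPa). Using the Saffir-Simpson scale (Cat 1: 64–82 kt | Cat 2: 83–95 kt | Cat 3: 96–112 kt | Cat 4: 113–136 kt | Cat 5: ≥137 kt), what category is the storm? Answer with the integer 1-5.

1

ΔP = 1009 − 947 = 62 hPa.
V ≈ 5.5 × 62^0.649 = 5.5 × 14.56 ≈ 80 kt.
80 kt falls in the Category 1 band.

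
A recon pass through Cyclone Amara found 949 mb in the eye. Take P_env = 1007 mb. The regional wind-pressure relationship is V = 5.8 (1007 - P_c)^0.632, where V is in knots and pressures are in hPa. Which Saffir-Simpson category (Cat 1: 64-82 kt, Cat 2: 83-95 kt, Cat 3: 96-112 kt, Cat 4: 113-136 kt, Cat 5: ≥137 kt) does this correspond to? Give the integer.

1

ΔP = 1007 − 949 = 58 mb.
V ≈ 5.8 × 58^0.632 = 5.8 × 13.02 ≈ 75 kt.
75 kt falls in the Category 1 band.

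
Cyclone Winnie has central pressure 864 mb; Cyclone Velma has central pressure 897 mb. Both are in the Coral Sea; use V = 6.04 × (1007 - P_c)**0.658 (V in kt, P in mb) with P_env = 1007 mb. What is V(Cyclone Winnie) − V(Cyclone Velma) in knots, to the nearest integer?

Cyclone Winnie: ΔP = 143; V ≈ 6.04 × 143^0.658 ≈ 158.22 kt.
Cyclone Velma: ΔP = 110; V ≈ 6.04 × 110^0.658 ≈ 133.13 kt.
Difference ≈ 158.22 − 133.13 = 25.09 → 25 kt.

25 kt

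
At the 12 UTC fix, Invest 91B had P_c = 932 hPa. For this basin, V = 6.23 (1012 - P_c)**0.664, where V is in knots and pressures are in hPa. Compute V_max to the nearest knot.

ΔP = 1012 − 932 = 80 hPa.
80^0.664 ≈ 18.351.
V ≈ 6.23 × 18.351 ≈ 114.3 kt.

114 kt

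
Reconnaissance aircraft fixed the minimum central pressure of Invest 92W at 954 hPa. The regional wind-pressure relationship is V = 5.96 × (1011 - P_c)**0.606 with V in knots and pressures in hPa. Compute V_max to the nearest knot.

ΔP = 1011 − 954 = 57 hPa.
57^0.606 ≈ 11.589.
V ≈ 5.96 × 11.589 ≈ 69.1 kt.

69 kt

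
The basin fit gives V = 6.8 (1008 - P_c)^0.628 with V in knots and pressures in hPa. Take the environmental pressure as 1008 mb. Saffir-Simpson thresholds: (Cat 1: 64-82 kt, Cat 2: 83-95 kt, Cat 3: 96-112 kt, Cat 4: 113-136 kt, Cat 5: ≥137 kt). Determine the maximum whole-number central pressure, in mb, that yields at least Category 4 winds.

920 mb

Category 4 begins at V = 113 kt.
Required ΔP = (113/6.8)^(1/0.628) = 16.618^1.592 ≈ 87.82 mb.
P_c ≤ 1008 − 87.82 = 920.18, so the highest integer P_c is 920 mb.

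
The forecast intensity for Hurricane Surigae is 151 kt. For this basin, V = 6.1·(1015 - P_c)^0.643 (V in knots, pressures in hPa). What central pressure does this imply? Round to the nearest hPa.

868 hPa

ΔP = (V / 6.1)^(1/0.643) = (151/6.1)^1.555.
151/6.1 = 24.754; 24.754^1.555 ≈ 147.03 hPa.
P_c = 1015 − 147.03 = 867.97 ≈ 868 hPa.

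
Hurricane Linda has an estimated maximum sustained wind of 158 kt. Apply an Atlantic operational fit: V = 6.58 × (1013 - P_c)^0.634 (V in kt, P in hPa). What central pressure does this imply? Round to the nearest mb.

863 mb

ΔP = (V / 6.58)^(1/0.634) = (158/6.58)^1.577.
158/6.58 = 24.012; 24.012^1.577 ≈ 150.43 mb.
P_c = 1013 − 150.43 = 862.57 ≈ 863 mb.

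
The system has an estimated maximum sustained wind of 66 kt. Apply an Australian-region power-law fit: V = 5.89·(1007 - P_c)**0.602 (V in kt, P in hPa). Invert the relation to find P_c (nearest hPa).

952 hPa

ΔP = (V / 5.89)^(1/0.602) = (66/5.89)^1.661.
66/5.89 = 11.205; 11.205^1.661 ≈ 55.37 hPa.
P_c = 1007 − 55.37 = 951.63 ≈ 952 hPa.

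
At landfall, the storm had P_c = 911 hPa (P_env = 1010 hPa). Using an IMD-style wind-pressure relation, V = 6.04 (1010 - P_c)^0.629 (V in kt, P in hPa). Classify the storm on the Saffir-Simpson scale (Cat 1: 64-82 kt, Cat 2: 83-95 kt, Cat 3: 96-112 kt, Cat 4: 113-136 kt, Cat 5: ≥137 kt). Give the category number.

ΔP = 1010 − 911 = 99 hPa.
V ≈ 6.04 × 99^0.629 = 6.04 × 18.00 ≈ 109 kt.
109 kt falls in the Category 3 band.

3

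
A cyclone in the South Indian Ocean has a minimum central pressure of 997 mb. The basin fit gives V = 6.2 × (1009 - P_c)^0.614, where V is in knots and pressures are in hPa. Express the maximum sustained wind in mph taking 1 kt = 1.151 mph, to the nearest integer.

33 mph

ΔP = 1009 − 997 = 12 mb.
V ≈ 6.2 × 12^0.614 = 6.2 × 4.599 ≈ 28.511 kt.
28.511 × 1.151 ≈ 32.82 mph → 33 mph.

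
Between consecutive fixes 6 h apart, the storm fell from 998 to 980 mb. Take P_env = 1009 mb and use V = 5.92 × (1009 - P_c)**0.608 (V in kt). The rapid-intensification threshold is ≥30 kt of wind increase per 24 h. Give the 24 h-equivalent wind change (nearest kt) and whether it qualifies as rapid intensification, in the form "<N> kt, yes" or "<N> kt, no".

V₁: ΔP = 11, V ≈ 5.92 × 11^0.608 ≈ 25.44 kt.
V₂: ΔP = 29, V ≈ 5.92 × 29^0.608 ≈ 45.86 kt.
ΔV over 6 h = 20.42 kt → 24 h equivalent = 20.42 × 24/6 ≈ 81.68 kt.
82 kt ≥ 30 kt ⇒ rapid intensification.

82 kt, yes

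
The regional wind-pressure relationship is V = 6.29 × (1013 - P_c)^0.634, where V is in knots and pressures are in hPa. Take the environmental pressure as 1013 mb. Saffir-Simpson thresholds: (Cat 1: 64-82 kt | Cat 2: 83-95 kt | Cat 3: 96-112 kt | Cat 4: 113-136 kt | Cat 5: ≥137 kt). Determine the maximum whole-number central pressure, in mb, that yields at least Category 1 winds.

Category 1 begins at V = 64 kt.
Required ΔP = (64/6.29)^(1/0.634) = 10.175^1.577 ≈ 38.83 mb.
P_c ≤ 1013 − 38.83 = 974.17, so the highest integer P_c is 974 mb.

974 mb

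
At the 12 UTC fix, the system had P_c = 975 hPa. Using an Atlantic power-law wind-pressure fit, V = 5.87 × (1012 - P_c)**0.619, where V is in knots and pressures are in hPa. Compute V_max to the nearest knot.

ΔP = 1012 − 975 = 37 hPa.
37^0.619 ≈ 9.348.
V ≈ 5.87 × 9.348 ≈ 54.9 kt.

55 kt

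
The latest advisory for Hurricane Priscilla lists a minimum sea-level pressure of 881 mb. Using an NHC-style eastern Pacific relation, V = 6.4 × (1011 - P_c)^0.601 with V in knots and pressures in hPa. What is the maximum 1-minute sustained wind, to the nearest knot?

119 kt

ΔP = 1011 − 881 = 130 mb.
130^0.601 ≈ 18.641.
V ≈ 6.4 × 18.641 ≈ 119.3 kt.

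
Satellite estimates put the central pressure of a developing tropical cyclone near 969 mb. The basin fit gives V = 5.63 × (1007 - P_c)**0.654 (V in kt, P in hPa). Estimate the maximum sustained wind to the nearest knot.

ΔP = 1007 − 969 = 38 mb.
38^0.654 ≈ 10.794.
V ≈ 5.63 × 10.794 ≈ 60.8 kt.

61 kt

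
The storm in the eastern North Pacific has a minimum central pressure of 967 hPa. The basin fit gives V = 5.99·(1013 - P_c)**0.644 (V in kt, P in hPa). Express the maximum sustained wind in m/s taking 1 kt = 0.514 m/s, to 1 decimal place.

ΔP = 1013 − 967 = 46 hPa.
V ≈ 5.99 × 46^0.644 = 5.99 × 11.771 ≈ 70.509 kt.
70.509 × 0.514 ≈ 36.24 m/s → 36.2 m/s.

36.2 m/s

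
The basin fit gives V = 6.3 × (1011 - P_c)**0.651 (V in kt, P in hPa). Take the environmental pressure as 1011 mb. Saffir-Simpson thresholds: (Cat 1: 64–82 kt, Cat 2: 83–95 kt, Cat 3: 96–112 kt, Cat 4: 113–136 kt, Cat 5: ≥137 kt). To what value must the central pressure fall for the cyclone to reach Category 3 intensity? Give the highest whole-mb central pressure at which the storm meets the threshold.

945 mb

Category 3 begins at V = 96 kt.
Required ΔP = (96/6.3)^(1/0.651) = 15.238^1.536 ≈ 65.63 mb.
P_c ≤ 1011 − 65.63 = 945.37, so the highest integer P_c is 945 mb.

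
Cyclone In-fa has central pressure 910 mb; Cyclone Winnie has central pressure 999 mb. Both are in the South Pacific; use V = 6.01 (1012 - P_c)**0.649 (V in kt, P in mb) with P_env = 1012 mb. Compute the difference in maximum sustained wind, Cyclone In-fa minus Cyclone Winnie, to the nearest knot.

89 kt

Cyclone In-fa: ΔP = 102; V ≈ 6.01 × 102^0.649 ≈ 120.91 kt.
Cyclone Winnie: ΔP = 13; V ≈ 6.01 × 13^0.649 ≈ 31.76 kt.
Difference ≈ 120.91 − 31.76 = 89.15 → 89 kt.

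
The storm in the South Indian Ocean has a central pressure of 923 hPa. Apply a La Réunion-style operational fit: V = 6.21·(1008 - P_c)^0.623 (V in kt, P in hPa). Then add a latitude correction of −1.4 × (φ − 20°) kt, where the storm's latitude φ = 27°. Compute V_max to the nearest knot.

89 kt

ΔP = 1008 − 923 = 85 hPa.
85^0.623 ≈ 15.923.
V ≈ 6.21 × 15.923 ≈ 98.9 kt.
Latitude correction: −1.4 × (27 − 20) = -9.8 kt.
Corrected V ≈ 89.1 kt → 89 kt.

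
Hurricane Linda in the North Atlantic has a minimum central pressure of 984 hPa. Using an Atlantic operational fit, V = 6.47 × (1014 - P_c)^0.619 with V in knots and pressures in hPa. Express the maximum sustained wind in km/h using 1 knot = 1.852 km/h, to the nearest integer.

ΔP = 1014 − 984 = 30 hPa.
V ≈ 6.47 × 30^0.619 = 6.47 × 8.210 ≈ 53.118 kt.
53.118 × 1.852 ≈ 98.37 km/h → 98 km/h.

98 km/h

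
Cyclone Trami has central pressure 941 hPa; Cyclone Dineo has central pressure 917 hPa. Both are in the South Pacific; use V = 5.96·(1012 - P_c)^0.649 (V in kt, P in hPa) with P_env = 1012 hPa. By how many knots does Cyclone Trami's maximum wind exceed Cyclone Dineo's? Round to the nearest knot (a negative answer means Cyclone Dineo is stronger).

-20 kt

Cyclone Trami: ΔP = 71; V ≈ 5.96 × 71^0.649 ≈ 94.78 kt.
Cyclone Dineo: ΔP = 95; V ≈ 5.96 × 95^0.649 ≈ 114.50 kt.
Difference ≈ 94.78 − 114.50 = -19.72 → -20 kt.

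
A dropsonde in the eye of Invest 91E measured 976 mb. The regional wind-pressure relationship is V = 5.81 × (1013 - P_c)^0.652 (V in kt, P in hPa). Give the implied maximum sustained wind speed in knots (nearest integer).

61 kt

ΔP = 1013 − 976 = 37 mb.
37^0.652 ≈ 10.531.
V ≈ 5.81 × 10.531 ≈ 61.2 kt.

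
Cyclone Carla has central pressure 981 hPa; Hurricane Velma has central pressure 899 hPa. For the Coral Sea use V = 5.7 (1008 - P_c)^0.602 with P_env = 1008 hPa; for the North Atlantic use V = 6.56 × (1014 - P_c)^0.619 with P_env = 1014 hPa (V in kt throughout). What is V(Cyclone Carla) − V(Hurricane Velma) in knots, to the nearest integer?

-82 kt

Cyclone Carla: ΔP = 27; V ≈ 5.7 × 27^0.602 ≈ 41.45 kt.
Hurricane Velma: ΔP = 115; V ≈ 6.56 × 115^0.619 ≈ 123.73 kt.
Difference ≈ 41.45 − 123.73 = -82.28 → -82 kt.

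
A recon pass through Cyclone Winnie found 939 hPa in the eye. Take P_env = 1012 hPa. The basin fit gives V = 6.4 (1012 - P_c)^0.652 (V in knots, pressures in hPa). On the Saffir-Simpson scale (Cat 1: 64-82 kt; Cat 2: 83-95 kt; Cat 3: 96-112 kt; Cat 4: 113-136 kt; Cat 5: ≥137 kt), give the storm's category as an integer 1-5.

ΔP = 1012 − 939 = 73 hPa.
V ≈ 6.4 × 73^0.652 = 6.4 × 16.40 ≈ 105 kt.
105 kt falls in the Category 3 band.

3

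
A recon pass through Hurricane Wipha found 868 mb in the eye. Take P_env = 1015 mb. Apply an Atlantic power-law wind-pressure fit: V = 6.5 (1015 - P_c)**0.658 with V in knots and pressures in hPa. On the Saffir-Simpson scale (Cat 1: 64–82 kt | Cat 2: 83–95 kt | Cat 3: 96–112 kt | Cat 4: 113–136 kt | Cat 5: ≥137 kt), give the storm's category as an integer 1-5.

5

ΔP = 1015 − 868 = 147 mb.
V ≈ 6.5 × 147^0.658 = 6.5 × 26.67 ≈ 173 kt.
173 kt falls in the Category 5 band.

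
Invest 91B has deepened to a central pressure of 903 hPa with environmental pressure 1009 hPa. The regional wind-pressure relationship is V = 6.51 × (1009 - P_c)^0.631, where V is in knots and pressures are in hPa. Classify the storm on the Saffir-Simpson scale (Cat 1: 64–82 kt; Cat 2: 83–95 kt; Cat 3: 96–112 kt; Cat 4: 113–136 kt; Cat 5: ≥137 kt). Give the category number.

4

ΔP = 1009 − 903 = 106 hPa.
V ≈ 6.51 × 106^0.631 = 6.51 × 18.97 ≈ 123 kt.
123 kt falls in the Category 4 band.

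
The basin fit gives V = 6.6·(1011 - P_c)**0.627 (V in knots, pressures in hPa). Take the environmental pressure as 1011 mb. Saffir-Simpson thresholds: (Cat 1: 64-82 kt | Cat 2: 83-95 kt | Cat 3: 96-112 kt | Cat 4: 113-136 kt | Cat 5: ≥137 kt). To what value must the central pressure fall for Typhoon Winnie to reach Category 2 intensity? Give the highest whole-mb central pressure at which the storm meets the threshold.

Category 2 begins at V = 83 kt.
Required ΔP = (83/6.6)^(1/0.627) = 12.576^1.595 ≈ 56.71 mb.
P_c ≤ 1011 − 56.71 = 954.29, so the highest integer P_c is 954 mb.

954 mb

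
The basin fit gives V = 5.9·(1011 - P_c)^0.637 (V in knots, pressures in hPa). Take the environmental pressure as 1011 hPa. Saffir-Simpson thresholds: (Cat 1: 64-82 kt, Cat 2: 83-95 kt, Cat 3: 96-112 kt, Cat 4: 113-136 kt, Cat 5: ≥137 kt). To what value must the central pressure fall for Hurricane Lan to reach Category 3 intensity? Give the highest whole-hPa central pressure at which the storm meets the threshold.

Category 3 begins at V = 96 kt.
Required ΔP = (96/5.9)^(1/0.637) = 16.271^1.570 ≈ 79.75 hPa.
P_c ≤ 1011 − 79.75 = 931.25, so the highest integer P_c is 931 hPa.

931 hPa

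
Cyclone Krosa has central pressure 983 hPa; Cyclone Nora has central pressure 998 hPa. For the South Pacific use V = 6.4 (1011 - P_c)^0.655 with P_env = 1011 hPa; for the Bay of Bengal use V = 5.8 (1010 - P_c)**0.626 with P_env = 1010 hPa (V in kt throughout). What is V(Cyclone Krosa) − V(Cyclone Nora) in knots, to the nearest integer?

29 kt

Cyclone Krosa: ΔP = 28; V ≈ 6.4 × 28^0.655 ≈ 56.76 kt.
Cyclone Nora: ΔP = 12; V ≈ 5.8 × 12^0.626 ≈ 27.48 kt.
Difference ≈ 56.76 − 27.48 = 29.28 → 29 kt.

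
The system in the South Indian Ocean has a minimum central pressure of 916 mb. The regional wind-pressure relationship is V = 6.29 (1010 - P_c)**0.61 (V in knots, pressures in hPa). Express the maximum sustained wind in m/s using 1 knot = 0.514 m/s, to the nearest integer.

52 m/s

ΔP = 1010 − 916 = 94 mb.
V ≈ 6.29 × 94^0.61 = 6.29 × 15.981 ≈ 100.521 kt.
100.521 × 0.514 ≈ 51.67 m/s → 52 m/s.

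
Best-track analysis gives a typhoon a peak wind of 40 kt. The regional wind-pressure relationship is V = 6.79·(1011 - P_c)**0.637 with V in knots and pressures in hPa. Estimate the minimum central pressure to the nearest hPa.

ΔP = (V / 6.79)^(1/0.637) = (40/6.79)^1.570.
40/6.79 = 5.891; 5.891^1.570 ≈ 16.18 hPa.
P_c = 1011 − 16.18 = 994.82 ≈ 995 hPa.

995 hPa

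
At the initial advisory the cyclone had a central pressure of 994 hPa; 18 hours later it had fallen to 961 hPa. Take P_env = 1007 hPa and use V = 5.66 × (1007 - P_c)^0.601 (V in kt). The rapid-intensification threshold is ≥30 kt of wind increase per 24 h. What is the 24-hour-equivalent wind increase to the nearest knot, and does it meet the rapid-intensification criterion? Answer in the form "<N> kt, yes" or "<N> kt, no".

V₁: ΔP = 13, V ≈ 5.66 × 13^0.601 ≈ 26.44 kt.
V₂: ΔP = 46, V ≈ 5.66 × 46^0.601 ≈ 56.51 kt.
ΔV over 18 h = 30.07 kt → 24 h equivalent = 30.07 × 24/18 ≈ 40.09 kt.
40 kt ≥ 30 kt ⇒ rapid intensification.

40 kt, yes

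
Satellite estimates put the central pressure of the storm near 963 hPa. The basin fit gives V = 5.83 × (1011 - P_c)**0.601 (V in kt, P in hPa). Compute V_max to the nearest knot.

60 kt

ΔP = 1011 − 963 = 48 hPa.
48^0.601 ≈ 10.243.
V ≈ 5.83 × 10.243 ≈ 59.7 kt.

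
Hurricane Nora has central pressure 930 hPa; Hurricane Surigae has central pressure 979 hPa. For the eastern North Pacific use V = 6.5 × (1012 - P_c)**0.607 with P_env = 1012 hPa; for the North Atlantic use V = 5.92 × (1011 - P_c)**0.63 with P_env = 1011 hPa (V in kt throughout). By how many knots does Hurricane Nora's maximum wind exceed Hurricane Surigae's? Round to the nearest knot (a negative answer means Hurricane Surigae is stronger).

42 kt

Hurricane Nora: ΔP = 82; V ≈ 6.5 × 82^0.607 ≈ 94.32 kt.
Hurricane Surigae: ΔP = 32; V ≈ 5.92 × 32^0.63 ≈ 52.55 kt.
Difference ≈ 94.32 − 52.55 = 41.77 → 42 kt.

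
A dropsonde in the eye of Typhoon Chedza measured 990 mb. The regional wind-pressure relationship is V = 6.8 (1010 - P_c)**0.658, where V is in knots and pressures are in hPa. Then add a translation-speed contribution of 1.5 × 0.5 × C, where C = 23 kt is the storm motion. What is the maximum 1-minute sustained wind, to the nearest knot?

ΔP = 1010 − 990 = 20 mb.
20^0.658 ≈ 7.179.
V ≈ 6.8 × 7.179 ≈ 48.8 kt.
Translation term: 1.5 × 0.5 × 23 = 17.25 kt.
Corrected V ≈ 66.05 kt → 66 kt.

66 kt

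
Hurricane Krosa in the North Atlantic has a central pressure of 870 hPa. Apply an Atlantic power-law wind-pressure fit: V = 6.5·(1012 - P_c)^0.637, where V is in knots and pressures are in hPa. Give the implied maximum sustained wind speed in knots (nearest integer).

153 kt

ΔP = 1012 − 870 = 142 hPa.
142^0.637 ≈ 23.497.
V ≈ 6.5 × 23.497 ≈ 152.7 kt.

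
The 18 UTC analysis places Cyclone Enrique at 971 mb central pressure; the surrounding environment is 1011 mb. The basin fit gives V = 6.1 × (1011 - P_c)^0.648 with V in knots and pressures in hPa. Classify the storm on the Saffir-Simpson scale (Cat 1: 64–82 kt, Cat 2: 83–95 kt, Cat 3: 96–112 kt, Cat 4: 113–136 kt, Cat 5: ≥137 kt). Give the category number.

ΔP = 1011 − 971 = 40 mb.
V ≈ 6.1 × 40^0.648 = 6.1 × 10.92 ≈ 67 kt.
67 kt falls in the Category 1 band.

1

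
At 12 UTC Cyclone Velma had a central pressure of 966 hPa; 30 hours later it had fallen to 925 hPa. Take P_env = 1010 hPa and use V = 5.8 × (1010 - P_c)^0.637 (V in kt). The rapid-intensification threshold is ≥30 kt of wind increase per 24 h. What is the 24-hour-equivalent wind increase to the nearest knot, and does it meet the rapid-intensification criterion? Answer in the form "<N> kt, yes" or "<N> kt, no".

V₁: ΔP = 44, V ≈ 5.8 × 44^0.637 ≈ 64.61 kt.
V₂: ΔP = 85, V ≈ 5.8 × 85^0.637 ≈ 98.28 kt.
ΔV over 30 h = 33.67 kt → 24 h equivalent = 33.67 × 24/30 ≈ 26.94 kt.
27 kt < 30 kt ⇒ not rapid intensification.

27 kt, no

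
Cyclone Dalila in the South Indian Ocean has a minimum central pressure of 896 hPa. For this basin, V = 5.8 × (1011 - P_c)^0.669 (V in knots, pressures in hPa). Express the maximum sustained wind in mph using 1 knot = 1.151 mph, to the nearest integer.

160 mph

ΔP = 1011 − 896 = 115 hPa.
V ≈ 5.8 × 115^0.669 = 5.8 × 23.912 ≈ 138.687 kt.
138.687 × 1.151 ≈ 159.63 mph → 160 mph.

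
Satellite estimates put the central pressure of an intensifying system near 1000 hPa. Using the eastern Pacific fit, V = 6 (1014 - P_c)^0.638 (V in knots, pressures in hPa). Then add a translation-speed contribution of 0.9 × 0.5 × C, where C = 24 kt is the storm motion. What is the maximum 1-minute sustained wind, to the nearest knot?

ΔP = 1014 − 1000 = 14 hPa.
14^0.638 ≈ 5.386.
V ≈ 6 × 5.386 ≈ 32.3 kt.
Translation term: 0.9 × 0.5 × 24 = 10.8 kt.
Corrected V ≈ 43.1 kt → 43 kt.

43 kt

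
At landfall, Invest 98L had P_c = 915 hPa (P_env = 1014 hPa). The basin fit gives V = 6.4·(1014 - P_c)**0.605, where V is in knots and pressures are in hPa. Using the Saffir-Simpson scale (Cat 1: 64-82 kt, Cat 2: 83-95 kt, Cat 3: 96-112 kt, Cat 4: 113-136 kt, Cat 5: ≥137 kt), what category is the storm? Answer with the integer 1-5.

ΔP = 1014 − 915 = 99 hPa.
V ≈ 6.4 × 99^0.605 = 6.4 × 16.12 ≈ 103 kt.
103 kt falls in the Category 3 band.

3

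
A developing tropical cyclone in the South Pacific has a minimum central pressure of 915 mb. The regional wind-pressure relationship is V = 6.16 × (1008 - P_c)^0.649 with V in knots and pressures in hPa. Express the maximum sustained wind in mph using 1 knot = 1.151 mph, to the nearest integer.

ΔP = 1008 − 915 = 93 mb.
V ≈ 6.16 × 93^0.649 = 6.16 × 18.947 ≈ 116.715 kt.
116.715 × 1.151 ≈ 134.34 mph → 134 mph.

134 mph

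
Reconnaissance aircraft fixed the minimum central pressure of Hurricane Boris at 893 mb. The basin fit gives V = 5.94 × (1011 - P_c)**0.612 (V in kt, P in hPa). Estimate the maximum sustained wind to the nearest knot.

110 kt

ΔP = 1011 − 893 = 118 mb.
118^0.612 ≈ 18.535.
V ≈ 5.94 × 18.535 ≈ 110.1 kt.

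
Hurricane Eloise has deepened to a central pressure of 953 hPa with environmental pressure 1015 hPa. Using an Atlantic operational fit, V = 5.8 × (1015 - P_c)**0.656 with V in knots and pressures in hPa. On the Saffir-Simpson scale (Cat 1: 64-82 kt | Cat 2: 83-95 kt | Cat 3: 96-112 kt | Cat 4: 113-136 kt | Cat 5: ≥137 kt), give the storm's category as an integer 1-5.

ΔP = 1015 − 953 = 62 hPa.
V ≈ 5.8 × 62^0.656 = 5.8 × 14.99 ≈ 87 kt.
87 kt falls in the Category 2 band.

2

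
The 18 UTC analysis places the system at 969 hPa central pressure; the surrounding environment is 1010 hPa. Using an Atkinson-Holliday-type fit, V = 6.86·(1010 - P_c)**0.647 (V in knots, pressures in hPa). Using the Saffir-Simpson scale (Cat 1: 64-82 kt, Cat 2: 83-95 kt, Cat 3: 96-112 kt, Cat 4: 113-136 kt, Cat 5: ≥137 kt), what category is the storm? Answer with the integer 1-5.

1

ΔP = 1010 − 969 = 41 hPa.
V ≈ 6.86 × 41^0.647 = 6.86 × 11.05 ≈ 76 kt.
76 kt falls in the Category 1 band.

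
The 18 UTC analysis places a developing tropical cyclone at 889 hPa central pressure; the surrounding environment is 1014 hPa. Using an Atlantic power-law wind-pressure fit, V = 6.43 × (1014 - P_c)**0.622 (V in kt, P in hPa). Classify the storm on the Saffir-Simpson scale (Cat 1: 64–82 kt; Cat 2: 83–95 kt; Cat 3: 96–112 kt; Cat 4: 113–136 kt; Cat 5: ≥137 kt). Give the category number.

ΔP = 1014 − 889 = 125 hPa.
V ≈ 6.43 × 125^0.622 = 6.43 × 20.15 ≈ 130 kt.
130 kt falls in the Category 4 band.

4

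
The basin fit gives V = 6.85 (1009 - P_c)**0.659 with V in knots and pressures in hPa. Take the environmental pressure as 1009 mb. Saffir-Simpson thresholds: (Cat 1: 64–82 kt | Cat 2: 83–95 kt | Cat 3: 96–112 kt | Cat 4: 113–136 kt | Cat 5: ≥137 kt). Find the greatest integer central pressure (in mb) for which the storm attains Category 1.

Category 1 begins at V = 64 kt.
Required ΔP = (64/6.85)^(1/0.659) = 9.343^1.517 ≈ 29.69 mb.
P_c ≤ 1009 − 29.69 = 979.31, so the highest integer P_c is 979 mb.

979 mb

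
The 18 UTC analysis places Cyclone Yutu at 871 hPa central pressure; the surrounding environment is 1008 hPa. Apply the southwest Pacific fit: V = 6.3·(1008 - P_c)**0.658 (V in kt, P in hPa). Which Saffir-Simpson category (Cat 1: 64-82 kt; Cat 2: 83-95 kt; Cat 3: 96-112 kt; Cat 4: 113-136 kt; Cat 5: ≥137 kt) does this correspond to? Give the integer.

5

ΔP = 1008 − 871 = 137 hPa.
V ≈ 6.3 × 137^0.658 = 6.3 × 25.47 ≈ 160 kt.
160 kt falls in the Category 5 band.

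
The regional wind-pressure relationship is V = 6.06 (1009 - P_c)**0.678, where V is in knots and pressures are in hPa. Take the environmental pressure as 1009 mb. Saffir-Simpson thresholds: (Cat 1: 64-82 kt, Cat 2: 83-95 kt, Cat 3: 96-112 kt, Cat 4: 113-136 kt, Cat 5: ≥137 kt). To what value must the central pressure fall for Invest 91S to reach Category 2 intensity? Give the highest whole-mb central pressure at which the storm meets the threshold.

Category 2 begins at V = 83 kt.
Required ΔP = (83/6.06)^(1/0.678) = 13.696^1.475 ≈ 47.47 mb.
P_c ≤ 1009 − 47.47 = 961.53, so the highest integer P_c is 961 mb.

961 mb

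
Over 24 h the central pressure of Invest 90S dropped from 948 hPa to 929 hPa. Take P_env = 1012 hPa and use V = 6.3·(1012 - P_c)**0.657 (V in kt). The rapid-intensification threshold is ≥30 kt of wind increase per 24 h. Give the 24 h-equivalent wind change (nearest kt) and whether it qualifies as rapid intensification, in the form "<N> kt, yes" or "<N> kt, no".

V₁: ΔP = 64, V ≈ 6.3 × 64^0.657 ≈ 96.83 kt.
V₂: ΔP = 83, V ≈ 6.3 × 83^0.657 ≈ 114.86 kt.
ΔV over 24 h = 18.03 kt → 24 h equivalent = 18.03 × 24/24 ≈ 18.03 kt.
18 kt < 30 kt ⇒ not rapid intensification.

18 kt, no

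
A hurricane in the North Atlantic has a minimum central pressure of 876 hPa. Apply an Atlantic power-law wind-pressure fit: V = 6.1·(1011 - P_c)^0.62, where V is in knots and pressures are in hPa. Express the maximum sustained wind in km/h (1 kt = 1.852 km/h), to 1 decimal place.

236.5 km/h

ΔP = 1011 − 876 = 135 hPa.
V ≈ 6.1 × 135^0.62 = 6.1 × 20.932 ≈ 127.684 kt.
127.684 × 1.852 ≈ 236.47 km/h → 236.5 km/h.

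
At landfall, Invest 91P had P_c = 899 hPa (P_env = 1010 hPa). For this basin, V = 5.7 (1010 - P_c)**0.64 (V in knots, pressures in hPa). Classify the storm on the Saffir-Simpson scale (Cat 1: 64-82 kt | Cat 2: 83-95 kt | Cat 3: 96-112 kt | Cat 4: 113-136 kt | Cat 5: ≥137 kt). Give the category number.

ΔP = 1010 − 899 = 111 hPa.
V ≈ 5.7 × 111^0.64 = 5.7 × 20.37 ≈ 116 kt.
116 kt falls in the Category 4 band.

4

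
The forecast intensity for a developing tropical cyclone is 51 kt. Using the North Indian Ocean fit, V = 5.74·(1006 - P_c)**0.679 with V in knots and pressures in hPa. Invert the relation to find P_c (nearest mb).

ΔP = (V / 5.74)^(1/0.679) = (51/5.74)^1.473.
51/5.74 = 8.885; 8.885^1.473 ≈ 24.95 mb.
P_c = 1006 − 24.95 = 981.05 ≈ 981 mb.

981 mb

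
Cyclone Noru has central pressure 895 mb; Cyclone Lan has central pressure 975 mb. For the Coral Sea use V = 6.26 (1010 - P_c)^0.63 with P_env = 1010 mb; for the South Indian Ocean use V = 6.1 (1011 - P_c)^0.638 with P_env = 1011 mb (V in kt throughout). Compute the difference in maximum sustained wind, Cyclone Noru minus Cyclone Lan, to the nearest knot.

64 kt

Cyclone Noru: ΔP = 115; V ≈ 6.26 × 115^0.63 ≈ 124.40 kt.
Cyclone Lan: ΔP = 36; V ≈ 6.1 × 36^0.638 ≈ 60.01 kt.
Difference ≈ 124.40 − 60.01 = 64.39 → 64 kt.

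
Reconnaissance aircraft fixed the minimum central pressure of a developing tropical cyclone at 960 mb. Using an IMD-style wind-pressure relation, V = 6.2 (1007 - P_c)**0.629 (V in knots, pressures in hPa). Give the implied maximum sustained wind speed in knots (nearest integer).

70 kt

ΔP = 1007 − 960 = 47 mb.
47^0.629 ≈ 11.265.
V ≈ 6.2 × 11.265 ≈ 69.8 kt.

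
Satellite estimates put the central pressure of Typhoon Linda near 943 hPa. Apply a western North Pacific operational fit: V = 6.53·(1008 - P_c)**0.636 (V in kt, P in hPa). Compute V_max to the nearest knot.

ΔP = 1008 − 943 = 65 hPa.
65^0.636 ≈ 14.224.
V ≈ 6.53 × 14.224 ≈ 92.9 kt.

93 kt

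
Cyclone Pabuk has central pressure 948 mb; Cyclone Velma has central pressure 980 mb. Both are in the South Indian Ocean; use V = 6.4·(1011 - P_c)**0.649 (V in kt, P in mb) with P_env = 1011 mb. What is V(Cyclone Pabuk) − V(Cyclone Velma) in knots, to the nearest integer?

35 kt

Cyclone Pabuk: ΔP = 63; V ≈ 6.4 × 63^0.649 ≈ 94.18 kt.
Cyclone Velma: ΔP = 31; V ≈ 6.4 × 31^0.649 ≈ 59.44 kt.
Difference ≈ 94.18 − 59.44 = 34.74 → 35 kt.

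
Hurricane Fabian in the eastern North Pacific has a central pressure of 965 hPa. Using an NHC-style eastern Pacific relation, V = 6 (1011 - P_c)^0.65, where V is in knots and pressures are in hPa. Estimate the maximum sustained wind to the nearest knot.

ΔP = 1011 − 965 = 46 hPa.
46^0.65 ≈ 12.045.
V ≈ 6 × 12.045 ≈ 72.3 kt.

72 kt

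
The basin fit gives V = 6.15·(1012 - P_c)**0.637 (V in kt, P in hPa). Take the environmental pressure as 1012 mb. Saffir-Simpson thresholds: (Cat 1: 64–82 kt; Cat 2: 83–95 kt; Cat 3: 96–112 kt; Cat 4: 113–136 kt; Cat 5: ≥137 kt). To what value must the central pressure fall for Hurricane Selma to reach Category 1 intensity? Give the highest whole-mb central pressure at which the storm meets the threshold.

972 mb

Category 1 begins at V = 64 kt.
Required ΔP = (64/6.15)^(1/0.637) = 10.407^1.570 ≈ 39.54 mb.
P_c ≤ 1012 − 39.54 = 972.46, so the highest integer P_c is 972 mb.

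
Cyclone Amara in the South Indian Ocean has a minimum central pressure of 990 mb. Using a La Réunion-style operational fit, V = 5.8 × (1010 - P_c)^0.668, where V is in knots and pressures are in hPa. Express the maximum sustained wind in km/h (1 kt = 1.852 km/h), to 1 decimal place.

79.5 km/h

ΔP = 1010 − 990 = 20 mb.
V ≈ 5.8 × 20^0.668 = 5.8 × 7.398 ≈ 42.906 kt.
42.906 × 1.852 ≈ 79.46 km/h → 79.5 km/h.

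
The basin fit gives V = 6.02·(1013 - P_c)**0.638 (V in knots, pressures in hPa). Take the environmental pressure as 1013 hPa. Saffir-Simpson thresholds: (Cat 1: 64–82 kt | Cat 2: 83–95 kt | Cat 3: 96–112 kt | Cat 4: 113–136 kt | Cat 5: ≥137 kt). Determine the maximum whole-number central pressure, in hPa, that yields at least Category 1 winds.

972 hPa

Category 1 begins at V = 64 kt.
Required ΔP = (64/6.02)^(1/0.638) = 10.631^1.567 ≈ 40.65 hPa.
P_c ≤ 1013 − 40.65 = 972.35, so the highest integer P_c is 972 hPa.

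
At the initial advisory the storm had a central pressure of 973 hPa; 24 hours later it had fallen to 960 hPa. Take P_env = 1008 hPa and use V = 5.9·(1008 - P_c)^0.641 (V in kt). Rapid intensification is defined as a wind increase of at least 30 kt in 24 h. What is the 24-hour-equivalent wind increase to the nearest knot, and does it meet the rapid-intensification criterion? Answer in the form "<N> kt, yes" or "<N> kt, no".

V₁: ΔP = 35, V ≈ 5.9 × 35^0.641 ≈ 57.62 kt.
V₂: ΔP = 48, V ≈ 5.9 × 48^0.641 ≈ 70.55 kt.
ΔV over 24 h = 12.93 kt → 24 h equivalent = 12.93 × 24/24 ≈ 12.93 kt.
13 kt < 30 kt ⇒ not rapid intensification.

13 kt, no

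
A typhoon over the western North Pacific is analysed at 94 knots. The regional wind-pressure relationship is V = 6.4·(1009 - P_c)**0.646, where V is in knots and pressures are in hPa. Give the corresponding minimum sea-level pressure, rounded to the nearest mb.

ΔP = (V / 6.4)^(1/0.646) = (94/6.4)^1.548.
94/6.4 = 14.688; 14.688^1.548 ≈ 64.04 mb.
P_c = 1009 − 64.04 = 944.96 ≈ 945 mb.

945 mb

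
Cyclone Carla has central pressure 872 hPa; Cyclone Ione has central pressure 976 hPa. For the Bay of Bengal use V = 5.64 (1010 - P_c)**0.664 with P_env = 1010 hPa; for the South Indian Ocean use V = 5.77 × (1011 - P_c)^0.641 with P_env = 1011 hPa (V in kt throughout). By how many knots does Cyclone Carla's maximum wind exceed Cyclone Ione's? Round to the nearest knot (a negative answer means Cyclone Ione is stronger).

Cyclone Carla: ΔP = 138; V ≈ 5.64 × 138^0.664 ≈ 148.65 kt.
Cyclone Ione: ΔP = 35; V ≈ 5.77 × 35^0.641 ≈ 56.35 kt.
Difference ≈ 148.65 − 56.35 = 92.30 → 92 kt.

92 kt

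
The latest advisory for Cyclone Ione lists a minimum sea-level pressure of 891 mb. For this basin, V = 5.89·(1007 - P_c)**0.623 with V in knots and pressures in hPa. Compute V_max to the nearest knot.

114 kt

ΔP = 1007 − 891 = 116 mb.
116^0.623 ≈ 19.327.
V ≈ 5.89 × 19.327 ≈ 113.8 kt.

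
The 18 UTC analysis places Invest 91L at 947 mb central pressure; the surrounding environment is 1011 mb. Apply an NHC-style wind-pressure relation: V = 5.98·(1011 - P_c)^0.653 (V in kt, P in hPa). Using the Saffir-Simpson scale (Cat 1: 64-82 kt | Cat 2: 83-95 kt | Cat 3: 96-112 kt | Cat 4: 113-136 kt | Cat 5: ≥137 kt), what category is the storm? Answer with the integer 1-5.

ΔP = 1011 − 947 = 64 mb.
V ≈ 5.98 × 64^0.653 = 5.98 × 15.12 ≈ 90 kt.
90 kt falls in the Category 2 band.

2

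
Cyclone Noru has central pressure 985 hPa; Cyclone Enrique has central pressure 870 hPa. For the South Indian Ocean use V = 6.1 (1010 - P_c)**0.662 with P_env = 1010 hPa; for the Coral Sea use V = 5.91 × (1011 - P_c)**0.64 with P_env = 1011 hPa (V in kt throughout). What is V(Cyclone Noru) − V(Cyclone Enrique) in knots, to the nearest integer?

-89 kt

Cyclone Noru: ΔP = 25; V ≈ 6.1 × 25^0.662 ≈ 51.38 kt.
Cyclone Enrique: ΔP = 141; V ≈ 5.91 × 141^0.64 ≈ 140.31 kt.
Difference ≈ 51.38 − 140.31 = -88.93 → -89 kt.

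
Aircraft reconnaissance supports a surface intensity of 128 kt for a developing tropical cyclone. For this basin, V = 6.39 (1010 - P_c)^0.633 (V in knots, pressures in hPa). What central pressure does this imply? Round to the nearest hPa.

ΔP = (V / 6.39)^(1/0.633) = (128/6.39)^1.580.
128/6.39 = 20.031; 20.031^1.580 ≈ 113.87 hPa.
P_c = 1010 − 113.87 = 896.13 ≈ 896 hPa.

896 hPa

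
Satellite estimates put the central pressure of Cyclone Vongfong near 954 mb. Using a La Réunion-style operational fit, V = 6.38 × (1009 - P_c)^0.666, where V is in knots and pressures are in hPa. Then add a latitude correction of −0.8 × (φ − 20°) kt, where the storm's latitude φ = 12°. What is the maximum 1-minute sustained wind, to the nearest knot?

ΔP = 1009 − 954 = 55 mb.
55^0.666 ≈ 14.424.
V ≈ 6.38 × 14.424 ≈ 92.0 kt.
Latitude correction: −0.8 × (12 − 20) = 6.4 kt.
Corrected V ≈ 98.4 kt → 98 kt.

98 kt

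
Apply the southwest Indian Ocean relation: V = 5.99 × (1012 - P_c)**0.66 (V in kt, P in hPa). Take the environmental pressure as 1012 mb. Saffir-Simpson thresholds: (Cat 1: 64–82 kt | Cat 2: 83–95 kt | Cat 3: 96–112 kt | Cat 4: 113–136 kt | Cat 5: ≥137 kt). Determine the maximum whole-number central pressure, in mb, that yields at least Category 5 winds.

Category 5 begins at V = 137 kt.
Required ΔP = (137/5.99)^(1/0.66) = 22.871^1.515 ≈ 114.69 mb.
P_c ≤ 1012 − 114.69 = 897.31, so the highest integer P_c is 897 mb.

897 mb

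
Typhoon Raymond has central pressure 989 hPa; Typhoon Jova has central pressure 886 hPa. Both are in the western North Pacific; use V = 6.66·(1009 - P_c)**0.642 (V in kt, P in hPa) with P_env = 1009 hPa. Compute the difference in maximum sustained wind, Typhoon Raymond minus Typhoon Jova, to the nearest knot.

-101 kt

Typhoon Raymond: ΔP = 20; V ≈ 6.66 × 20^0.642 ≈ 45.58 kt.
Typhoon Jova: ΔP = 123; V ≈ 6.66 × 123^0.642 ≈ 146.28 kt.
Difference ≈ 45.58 − 146.28 = -100.70 → -101 kt.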